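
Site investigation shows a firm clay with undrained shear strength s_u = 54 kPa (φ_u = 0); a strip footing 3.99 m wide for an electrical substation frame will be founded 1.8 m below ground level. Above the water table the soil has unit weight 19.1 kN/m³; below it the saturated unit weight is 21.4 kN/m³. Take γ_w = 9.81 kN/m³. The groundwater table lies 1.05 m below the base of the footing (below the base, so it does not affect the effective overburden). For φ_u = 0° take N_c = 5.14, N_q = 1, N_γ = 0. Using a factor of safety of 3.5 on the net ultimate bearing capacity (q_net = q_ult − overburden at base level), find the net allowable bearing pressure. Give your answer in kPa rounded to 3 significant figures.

Effective surcharge at the founding depth q = γ·D_f = 19.1 × 1.8 = 34.38 kPa.
q_ult = c·N_c + q·N_q
     = 54 × 5.14 + 34.38 × 1
     = 277.56 + 34.38 = 311.94 kPa.
q_net = 311.94 − 34.38 = 277.56 kPa.
q_all(net) = 277.56 / 3.5 = 79.303 kPa.

q_all(net) ≈ 79.3 kPa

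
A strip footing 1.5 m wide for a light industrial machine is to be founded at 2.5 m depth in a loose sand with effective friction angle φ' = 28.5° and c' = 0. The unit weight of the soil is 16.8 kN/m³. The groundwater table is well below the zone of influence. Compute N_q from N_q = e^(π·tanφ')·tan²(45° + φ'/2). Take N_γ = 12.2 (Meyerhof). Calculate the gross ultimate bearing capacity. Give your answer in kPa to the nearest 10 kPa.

q_ult ≈ 810 kPa

tan28.5° = 0.543, so N_q = e^(π×0.543)·tan²(59.25°) = 5.505 × 2.825 = 15.55.
Effective surcharge at the founding depth q = γ·D_f = 16.8 × 2.5 = 42 kPa.
q_ult = q·N_q + 0.5·γ·B·N_γ
     = 42 × 15.554 + 0.5 × 16.8 × 1.5 × 12.2
     = 653.28 + 153.72 = 807 kPa.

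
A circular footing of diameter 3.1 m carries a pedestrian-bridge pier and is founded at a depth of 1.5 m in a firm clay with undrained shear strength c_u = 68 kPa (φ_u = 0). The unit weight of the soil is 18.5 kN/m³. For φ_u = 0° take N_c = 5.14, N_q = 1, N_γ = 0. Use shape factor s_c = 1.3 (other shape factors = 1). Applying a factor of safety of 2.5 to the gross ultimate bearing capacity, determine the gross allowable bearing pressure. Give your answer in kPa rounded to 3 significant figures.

q_all ≈ 193 kPa

q = γ·D_f = 18.5 × 1.5 = 27.75 kPa.
c·N_c·s_c = 68 × 5.14 × 1.3 = 454.38 kPa
q·N_q = 27.75 × 1 = 27.75 kPa
q_ult = 454.38 + 27.75 = 482.13 kPa.
q_all = q_ult / FS = 482.13 / 2.5 = 192.85 kPa.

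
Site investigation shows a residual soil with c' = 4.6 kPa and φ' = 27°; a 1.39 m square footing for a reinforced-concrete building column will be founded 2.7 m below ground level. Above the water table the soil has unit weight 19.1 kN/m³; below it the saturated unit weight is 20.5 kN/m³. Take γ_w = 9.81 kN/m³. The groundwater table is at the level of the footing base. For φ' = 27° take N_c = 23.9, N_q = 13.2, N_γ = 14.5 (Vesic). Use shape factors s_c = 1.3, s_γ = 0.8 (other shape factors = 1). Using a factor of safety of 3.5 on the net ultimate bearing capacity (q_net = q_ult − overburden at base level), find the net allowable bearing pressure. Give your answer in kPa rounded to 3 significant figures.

q_all(net) ≈ 245 kPa

Effective surcharge at the founding depth q = γ·D_f = 19.1 × 2.7 = 51.57 kPa.
The water table coincides with the base, so in the self-weight term γ → γ' = 10.69 kN/m³.
q_ult = c·N_c·s_c + q·N_q + 0.5·γ·B·N_γ·s_γ
     = 4.6 × 23.9 × 1.3 + 51.57 × 13.2 + 0.5 × 10.69 × 1.39 × 14.5 × 0.8
     = 142.92 + 680.72 + 86.183 = 909.83 kPa.
q_net = 909.83 − 51.57 = 858.26 kPa.
q_all(net) = 858.26 / 3.5 = 245.22 kPa.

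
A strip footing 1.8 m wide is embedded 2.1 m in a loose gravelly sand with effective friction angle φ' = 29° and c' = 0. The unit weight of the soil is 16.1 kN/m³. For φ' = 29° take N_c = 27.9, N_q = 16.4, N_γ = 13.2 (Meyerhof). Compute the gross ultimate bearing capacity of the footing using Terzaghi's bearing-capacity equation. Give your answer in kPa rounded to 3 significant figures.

q_ult ≈ 746 kPa

q = γ·D_f = 16.1 × 2.1 = 33.81 kPa.
q·N_q = 33.81 × 16.4 = 554.48 kPa
0.5·γ·B·N_γ = 0.5 × 16.1 × 1.8 × 13.2 = 191.27 kPa
q_ult = 554.48 + 191.27 = 745.75 kPa.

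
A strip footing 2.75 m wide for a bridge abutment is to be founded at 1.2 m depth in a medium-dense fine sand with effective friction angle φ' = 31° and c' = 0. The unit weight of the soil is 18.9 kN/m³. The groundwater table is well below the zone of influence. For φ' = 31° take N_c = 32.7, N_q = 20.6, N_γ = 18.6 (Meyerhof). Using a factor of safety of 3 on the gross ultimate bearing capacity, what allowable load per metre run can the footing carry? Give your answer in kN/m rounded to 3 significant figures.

q = γ·D_f = 18.9 × 1.2 = 22.68 kPa.
q·N_q = 22.68 × 20.6 = 467.21 kPa
0.5·γ·B·N_γ = 0.5 × 18.9 × 2.75 × 18.6 = 483.37 kPa
q_ult = 467.21 + 483.37 = 950.58 kPa.
Gross allowable pressure q_all = 950.58 / 3 = 316.86 kPa.
Allowable wall load = q_all × B = 316.86 × 2.75 = 871.36 kN per metre run.

≈ 871 kN/m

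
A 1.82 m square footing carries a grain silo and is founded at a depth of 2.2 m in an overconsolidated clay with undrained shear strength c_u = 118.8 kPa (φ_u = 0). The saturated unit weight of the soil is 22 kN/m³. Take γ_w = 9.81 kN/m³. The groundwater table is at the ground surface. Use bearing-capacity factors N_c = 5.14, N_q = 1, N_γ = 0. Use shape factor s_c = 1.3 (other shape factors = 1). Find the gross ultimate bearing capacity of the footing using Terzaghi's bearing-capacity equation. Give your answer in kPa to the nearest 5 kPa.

Water table at ground surface, so effective unit weight γ' = 22 − 9.81 = 12.19 kN/m³ is used throughout; overburden q = 12.19 × 2.2 = 26.818 kPa.
Cohesion term c·N_c·s_c = 118.8 × 5.14 × 1.3 = 793.82 kPa; surcharge term q·N_q = 26.818 × 1 = 26.818 kPa.
q_ult = 793.82 + 26.818 = 820.64 kPa.

q_ult ≈ 820 kPa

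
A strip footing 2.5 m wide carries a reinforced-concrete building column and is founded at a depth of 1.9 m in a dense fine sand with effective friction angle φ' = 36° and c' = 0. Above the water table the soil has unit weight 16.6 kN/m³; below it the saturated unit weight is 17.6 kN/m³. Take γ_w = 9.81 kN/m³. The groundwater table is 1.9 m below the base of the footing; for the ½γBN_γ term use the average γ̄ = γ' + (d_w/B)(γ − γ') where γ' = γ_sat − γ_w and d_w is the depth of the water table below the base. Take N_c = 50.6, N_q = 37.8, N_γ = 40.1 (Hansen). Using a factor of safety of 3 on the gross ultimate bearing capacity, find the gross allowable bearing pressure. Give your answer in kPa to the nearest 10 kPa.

q = γ·D_f = 16.6 × 1.9 = 31.54 kPa.
γ' = 7.79 kN/m³; averaging over the depth B below the base, γ̄ = γ' + (d_w/B)(γ − γ') = 14.486 kN/m³.
q·N_q = 31.54 × 37.8 = 1192.2 kPa
0.5·γ·B·N_γ = 0.5 × 14.486 × 2.5 × 40.1 = 726.09 kPa
q_ult = 1192.2 + 726.09 = 1918.3 kPa.
q_all = 1918.3 / 3 = 639.43 kPa.

q_all ≈ 640 kPa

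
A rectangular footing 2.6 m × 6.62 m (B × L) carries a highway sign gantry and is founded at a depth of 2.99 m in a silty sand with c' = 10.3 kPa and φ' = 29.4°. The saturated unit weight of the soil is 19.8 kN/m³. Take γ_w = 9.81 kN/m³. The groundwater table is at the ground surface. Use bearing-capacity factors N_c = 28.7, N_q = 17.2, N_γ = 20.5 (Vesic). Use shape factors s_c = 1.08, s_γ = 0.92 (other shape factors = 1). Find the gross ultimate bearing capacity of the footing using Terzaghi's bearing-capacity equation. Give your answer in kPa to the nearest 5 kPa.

With the water table at the surface the whole profile is submerged: γ' = 19.8 − 9.81 = 9.99 kN/m³, so q = γ'·D_f = 29.87 kPa; the same γ' applies in the ½γBN_γ term.
q_ult = c·N_c·s_c + q·N_q + 0.5·γ·B·N_γ·s_γ
     = 10.3 × 28.7 × 1.08 + 29.87 × 17.2 + 0.5 × 9.99 × 2.6 × 20.5 × 0.92
     = 319.26 + 513.77 + 244.93 = 1078 kPa.

q_ult ≈ 1080 kPa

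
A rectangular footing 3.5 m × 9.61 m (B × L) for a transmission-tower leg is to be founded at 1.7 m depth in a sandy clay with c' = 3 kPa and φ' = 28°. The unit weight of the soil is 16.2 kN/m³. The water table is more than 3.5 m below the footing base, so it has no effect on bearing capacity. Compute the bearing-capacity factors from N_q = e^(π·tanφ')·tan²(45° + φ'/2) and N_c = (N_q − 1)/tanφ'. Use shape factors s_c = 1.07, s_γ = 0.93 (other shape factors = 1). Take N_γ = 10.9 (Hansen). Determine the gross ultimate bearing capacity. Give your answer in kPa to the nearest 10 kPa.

q_ult ≈ 780 kPa

tan28° = 0.5317, so N_q = e^(π×0.5317)·tan²(59°) = 5.314 × 2.77 = 14.72.
N_c = (14.72 − 1)/tan28° = 25.8.
Overburden at base level: q = 16.2 × 1.7 = 27.54 kPa.
Cohesion term c·N_c·s_c = 3 × 25.803 × 1.07 = 82.829 kPa; surcharge term q·N_q = 27.54 × 14.72 = 405.39 kPa; self-weight term 0.5·γ·B·N_γ·s_γ = 0.5 × 16.2 × 3.5 × 10.9 × 0.93 = 287.38 kPa.
q_ult = 82.829 + 405.39 + 287.38 = 775.6 kPa.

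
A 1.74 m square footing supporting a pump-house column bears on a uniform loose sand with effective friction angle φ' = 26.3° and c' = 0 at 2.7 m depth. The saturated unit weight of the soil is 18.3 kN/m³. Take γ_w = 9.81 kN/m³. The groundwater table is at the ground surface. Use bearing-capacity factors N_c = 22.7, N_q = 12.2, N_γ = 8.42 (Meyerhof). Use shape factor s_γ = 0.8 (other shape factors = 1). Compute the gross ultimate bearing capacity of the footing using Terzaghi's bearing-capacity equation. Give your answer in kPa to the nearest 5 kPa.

γ' = 18.3 − 9.81 = 8.49 kN/m³ (submerged throughout). q = 8.49 × 2.7 = 22.923 kPa; the same γ' applies in the ½γBN_γ term.
q·N_q = 22.923 × 12.2 = 279.66 kPa
0.5·γ·B·N_γ·s_γ = 0.5 × 8.49 × 1.74 × 8.42 × 0.8 = 49.754 kPa
q_ult = 279.66 + 49.754 = 329.41 kPa.

q_ult ≈ 330 kPa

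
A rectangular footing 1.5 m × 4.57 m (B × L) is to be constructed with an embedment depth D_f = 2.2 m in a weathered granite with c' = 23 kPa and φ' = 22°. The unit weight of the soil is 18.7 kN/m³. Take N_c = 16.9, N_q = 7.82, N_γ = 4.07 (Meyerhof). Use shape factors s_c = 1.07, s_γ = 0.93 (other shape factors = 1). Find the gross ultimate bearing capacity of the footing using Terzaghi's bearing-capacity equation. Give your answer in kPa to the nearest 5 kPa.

q = γ·D_f = 18.7 × 2.2 = 41.14 kPa.
c·N_c·s_c = 23 × 16.9 × 1.07 = 415.91 kPa
q·N_q = 41.14 × 7.82 = 321.71 kPa
0.5·γ·B·N_γ·s_γ = 0.5 × 18.7 × 1.5 × 4.07 × 0.93 = 53.086 kPa
q_ult = 415.91 + 321.71 + 53.086 = 790.71 kPa.

q_ult ≈ 790 kPa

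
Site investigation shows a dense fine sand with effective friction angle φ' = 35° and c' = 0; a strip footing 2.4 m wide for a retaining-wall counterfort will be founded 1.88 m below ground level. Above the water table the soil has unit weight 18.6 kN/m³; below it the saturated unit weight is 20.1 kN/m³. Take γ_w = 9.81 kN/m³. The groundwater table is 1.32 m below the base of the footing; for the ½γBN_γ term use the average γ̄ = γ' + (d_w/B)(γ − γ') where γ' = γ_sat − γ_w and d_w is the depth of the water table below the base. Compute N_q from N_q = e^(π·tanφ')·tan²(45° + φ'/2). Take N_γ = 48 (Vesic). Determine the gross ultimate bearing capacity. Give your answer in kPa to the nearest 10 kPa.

tan35° = 0.7002, so N_q = e^(π×0.7002)·tan²(62.5°) = 9.023 × 3.69 = 33.3.
Effective surcharge at the founding depth q = γ·D_f = 18.6 × 1.88 = 34.968 kPa.
With d_w = 1.32 m < B, γ̄ = 10.29 + (1.32/2.4) × (18.6 − 10.29) = 14.861 kN/m³.
q_ult = q·N_q + 0.5·γ·B·N_γ
     = 34.968 × 33.296 + 0.5 × 14.861 × 2.4 × 48
     = 1164.3 + 855.96 = 2020.3 kPa.

q_ult ≈ 2020 kPa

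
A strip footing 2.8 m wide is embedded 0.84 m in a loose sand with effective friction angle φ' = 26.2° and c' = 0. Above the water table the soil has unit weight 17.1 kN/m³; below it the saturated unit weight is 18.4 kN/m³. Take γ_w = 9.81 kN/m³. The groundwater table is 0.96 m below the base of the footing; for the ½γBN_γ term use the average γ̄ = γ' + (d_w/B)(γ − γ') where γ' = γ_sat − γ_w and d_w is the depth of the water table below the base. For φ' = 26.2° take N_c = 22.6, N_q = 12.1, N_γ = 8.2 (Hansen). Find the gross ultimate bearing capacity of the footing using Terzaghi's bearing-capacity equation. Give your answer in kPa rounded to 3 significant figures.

q_ult ≈ 306 kPa

Overburden at base level: q = 17.1 × 0.84 = 14.364 kPa.
The water table is 0.96 m below the base (< B = 2.8 m), so the ½γBN_γ term uses γ̄ = γ' + (d_w/B)(γ − γ') = 8.59 + (0.96/2.8)(17.1 − 8.59) = 11.508 kN/m³.
Surcharge term q·N_q = 14.364 × 12.1 = 173.8 kPa; self-weight term 0.5·γ·B·N_γ = 0.5 × 11.508 × 2.8 × 8.2 = 132.11 kPa.
q_ult = 173.8 + 132.11 = 305.91 kPa.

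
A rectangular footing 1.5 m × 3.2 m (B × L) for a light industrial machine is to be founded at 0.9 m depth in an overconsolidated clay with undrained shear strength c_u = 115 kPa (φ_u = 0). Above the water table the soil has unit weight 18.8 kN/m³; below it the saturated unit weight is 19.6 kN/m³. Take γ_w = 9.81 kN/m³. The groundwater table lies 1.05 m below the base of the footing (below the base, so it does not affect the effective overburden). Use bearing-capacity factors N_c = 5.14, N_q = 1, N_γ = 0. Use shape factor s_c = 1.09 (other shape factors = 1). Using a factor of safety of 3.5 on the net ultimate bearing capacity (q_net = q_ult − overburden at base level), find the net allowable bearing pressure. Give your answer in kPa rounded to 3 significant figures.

Effective surcharge at the founding depth q = γ·D_f = 18.8 × 0.9 = 16.92 kPa.
q_ult = c·N_c·s_c + q·N_q
     = 115 × 5.14 × 1.09 + 16.92 × 1
     = 644.3 + 16.92 = 661.22 kPa.
q_net = 661.22 − 16.92 = 644.3 kPa.
q_all(net) = 644.3 / 3.5 = 184.09 kPa.

q_all(net) ≈ 184 kPa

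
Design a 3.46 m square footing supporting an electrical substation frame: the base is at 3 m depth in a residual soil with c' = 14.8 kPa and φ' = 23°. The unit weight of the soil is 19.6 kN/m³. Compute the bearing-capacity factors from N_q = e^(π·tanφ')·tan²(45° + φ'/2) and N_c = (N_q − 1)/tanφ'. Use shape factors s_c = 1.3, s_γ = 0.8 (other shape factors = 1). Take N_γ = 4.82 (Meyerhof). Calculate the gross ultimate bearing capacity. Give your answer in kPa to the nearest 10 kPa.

q_ult ≈ 990 kPa

tan23° = 0.4245, so N_q = e^(π×0.4245)·tan²(56.5°) = 3.794 × 2.283 = 8.66.
N_c = (8.66 − 1)/tan23° = 18.05.
Overburden at base level: q = 19.6 × 3 = 58.8 kPa.
Cohesion term c·N_c·s_c = 14.8 × 18.049 × 1.3 = 347.26 kPa; surcharge term q·N_q = 58.8 × 8.6612 = 509.28 kPa; self-weight term 0.5·γ·B·N_γ·s_γ = 0.5 × 19.6 × 3.46 × 4.82 × 0.8 = 130.75 kPa.
q_ult = 347.26 + 509.28 + 130.75 = 987.28 kPa.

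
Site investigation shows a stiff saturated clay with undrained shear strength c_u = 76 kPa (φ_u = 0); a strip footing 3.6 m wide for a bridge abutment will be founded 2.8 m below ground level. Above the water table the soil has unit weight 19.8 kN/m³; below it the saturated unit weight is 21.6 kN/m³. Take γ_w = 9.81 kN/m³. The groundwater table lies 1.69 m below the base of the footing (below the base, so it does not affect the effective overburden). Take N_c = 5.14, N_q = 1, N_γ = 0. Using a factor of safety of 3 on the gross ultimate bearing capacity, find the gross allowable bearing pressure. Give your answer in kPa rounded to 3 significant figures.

q = γ·D_f = 19.8 × 2.8 = 55.44 kPa.
c·N_c = 76 × 5.14 = 390.64 kPa
q·N_q = 55.44 × 1 = 55.44 kPa
q_ult = 390.64 + 55.44 = 446.08 kPa.
q_all = 446.08 / 3 = 148.69 kPa.

q_all ≈ 149 kPa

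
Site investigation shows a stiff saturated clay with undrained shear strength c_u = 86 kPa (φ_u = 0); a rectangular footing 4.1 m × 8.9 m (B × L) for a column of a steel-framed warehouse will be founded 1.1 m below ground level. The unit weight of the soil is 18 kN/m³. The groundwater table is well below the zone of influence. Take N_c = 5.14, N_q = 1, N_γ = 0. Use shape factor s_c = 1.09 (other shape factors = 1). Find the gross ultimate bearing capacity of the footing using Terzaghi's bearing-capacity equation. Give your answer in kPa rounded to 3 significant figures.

q_ult ≈ 502 kPa

Effective surcharge at the founding depth q = γ·D_f = 18 × 1.1 = 19.8 kPa.
q_ult = c·N_c·s_c + q·N_q
     = 86 × 5.14 × 1.09 + 19.8 × 1
     = 481.82 + 19.8 = 501.62 kPa.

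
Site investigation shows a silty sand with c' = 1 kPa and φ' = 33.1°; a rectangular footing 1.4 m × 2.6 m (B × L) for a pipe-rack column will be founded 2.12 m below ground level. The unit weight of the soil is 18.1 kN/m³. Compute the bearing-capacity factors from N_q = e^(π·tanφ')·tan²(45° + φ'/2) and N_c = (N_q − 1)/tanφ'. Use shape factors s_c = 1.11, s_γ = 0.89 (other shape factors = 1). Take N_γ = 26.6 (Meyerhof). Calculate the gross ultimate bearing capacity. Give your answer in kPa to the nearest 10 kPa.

tan33.1° = 0.6519, so N_q = e^(π×0.6519)·tan²(61.55°) = 7.752 × 3.406 = 26.41.
N_c = (26.41 − 1)/tan33.1° = 38.97.
q = γ·D_f = 18.1 × 2.12 = 38.372 kPa.
c·N_c·s_c = 1 × 38.973 × 1.11 = 43.26 kPa
q·N_q = 38.372 × 26.406 = 1013.3 kPa
0.5·γ·B·N_γ·s_γ = 0.5 × 18.1 × 1.4 × 26.6 × 0.89 = 299.95 kPa
q_ult = 43.26 + 1013.3 + 299.95 = 1356.5 kPa.

q_ult ≈ 1360 kPa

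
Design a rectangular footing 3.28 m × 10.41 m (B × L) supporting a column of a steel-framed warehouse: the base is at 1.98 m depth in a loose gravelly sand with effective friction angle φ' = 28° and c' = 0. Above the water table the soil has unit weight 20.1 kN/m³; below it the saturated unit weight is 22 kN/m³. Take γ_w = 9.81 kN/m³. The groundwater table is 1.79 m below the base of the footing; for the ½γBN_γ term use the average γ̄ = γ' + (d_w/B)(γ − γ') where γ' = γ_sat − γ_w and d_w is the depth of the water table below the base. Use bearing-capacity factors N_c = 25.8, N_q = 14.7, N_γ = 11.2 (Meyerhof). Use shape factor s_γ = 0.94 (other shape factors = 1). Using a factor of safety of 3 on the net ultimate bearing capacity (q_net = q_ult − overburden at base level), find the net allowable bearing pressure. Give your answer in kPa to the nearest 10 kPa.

Effective surcharge at the founding depth q = γ·D_f = 20.1 × 1.98 = 39.798 kPa.
With d_w = 1.79 m < B, γ̄ = 12.19 + (1.79/3.28) × (20.1 − 12.19) = 16.507 kN/m³.
q_ult = q·N_q + 0.5·γ·B·N_γ·s_γ
     = 39.798 × 14.7 + 0.5 × 16.507 × 3.28 × 11.2 × 0.94
     = 585.03 + 285 = 870.03 kPa.
q_net = 870.03 − 39.798 = 830.24 kPa.
q_all(net) = 830.24 / 3 = 276.75 kPa.

q_all(net) ≈ 280 kPa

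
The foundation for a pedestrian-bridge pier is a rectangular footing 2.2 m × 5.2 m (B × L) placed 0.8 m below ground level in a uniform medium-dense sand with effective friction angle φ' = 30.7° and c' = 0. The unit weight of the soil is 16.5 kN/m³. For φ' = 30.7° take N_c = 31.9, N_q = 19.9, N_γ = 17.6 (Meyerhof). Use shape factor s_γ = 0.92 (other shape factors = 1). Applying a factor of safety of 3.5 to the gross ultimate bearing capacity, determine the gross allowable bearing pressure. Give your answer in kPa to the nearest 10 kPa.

q = γ·D_f = 16.5 × 0.8 = 13.2 kPa.
q·N_q = 13.2 × 19.9 = 262.68 kPa
0.5·γ·B·N_γ·s_γ = 0.5 × 16.5 × 2.2 × 17.6 × 0.92 = 293.88 kPa
q_ult = 262.68 + 293.88 = 556.56 kPa.
q_all = q_ult / FS = 556.56 / 3.5 = 159.02 kPa.

q_all ≈ 160 kPa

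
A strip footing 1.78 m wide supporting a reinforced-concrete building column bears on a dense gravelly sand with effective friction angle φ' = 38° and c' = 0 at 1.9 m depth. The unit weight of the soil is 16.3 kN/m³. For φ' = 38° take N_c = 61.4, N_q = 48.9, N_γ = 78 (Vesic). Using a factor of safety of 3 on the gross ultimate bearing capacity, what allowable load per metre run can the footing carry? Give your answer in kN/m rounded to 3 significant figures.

Overburden at base level: q = 16.3 × 1.9 = 30.97 kPa.
Surcharge term q·N_q = 30.97 × 48.9 = 1514.4 kPa; self-weight term 0.5·γ·B·N_γ = 0.5 × 16.3 × 1.78 × 78 = 1131.5 kPa.
q_ult = 1514.4 + 1131.5 = 2646 kPa.
Gross allowable pressure q_all = 2646 / 3 = 881.99 kPa.
Allowable wall load = q_all × B = 881.99 × 1.78 = 1569.9 kN per metre run.

≈ 1570 kN/m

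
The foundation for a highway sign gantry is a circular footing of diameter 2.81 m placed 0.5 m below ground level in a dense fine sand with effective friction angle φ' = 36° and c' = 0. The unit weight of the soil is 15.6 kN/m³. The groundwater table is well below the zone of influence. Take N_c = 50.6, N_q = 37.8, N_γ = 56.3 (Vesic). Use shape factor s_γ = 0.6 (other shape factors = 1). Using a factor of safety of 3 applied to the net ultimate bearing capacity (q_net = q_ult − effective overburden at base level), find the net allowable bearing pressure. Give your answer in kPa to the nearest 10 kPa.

q_all(net) ≈ 340 kPa

Overburden at base level: q = 15.6 × 0.5 = 7.8 kPa.
Surcharge term q·N_q = 7.8 × 37.8 = 294.84 kPa; self-weight term 0.5·γ·B·N_γ·s_γ = 0.5 × 15.6 × 2.81 × 56.3 × 0.6 = 740.39 kPa.
q_ult = 294.84 + 740.39 = 1035.2 kPa.
Net ultimate: q_net = 1035.2 − 7.8 = 1027.4 kPa.
q_all(net) = 1027.4 / 3 = 342.48 kPa.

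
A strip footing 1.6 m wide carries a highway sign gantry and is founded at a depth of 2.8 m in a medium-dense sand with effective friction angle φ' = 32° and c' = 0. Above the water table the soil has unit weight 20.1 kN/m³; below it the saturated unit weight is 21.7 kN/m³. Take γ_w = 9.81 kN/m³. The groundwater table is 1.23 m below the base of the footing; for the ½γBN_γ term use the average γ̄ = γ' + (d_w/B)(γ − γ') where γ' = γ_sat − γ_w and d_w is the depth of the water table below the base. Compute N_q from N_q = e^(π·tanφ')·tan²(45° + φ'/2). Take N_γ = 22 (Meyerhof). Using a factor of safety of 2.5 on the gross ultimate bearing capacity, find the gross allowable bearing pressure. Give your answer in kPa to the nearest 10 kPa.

q_all ≈ 650 kPa

N_q = e^(π·tan32°)·tan²(61°) = 23.18.
Overburden at base level: q = 20.1 × 2.8 = 56.28 kPa.
The water table is 1.23 m below the base (< B = 1.6 m), so the ½γBN_γ term uses γ̄ = γ' + (d_w/B)(γ − γ') = 11.89 + (1.23/1.6)(20.1 − 11.89) = 18.201 kN/m³.
Surcharge term q·N_q = 56.28 × 23.177 = 1304.4 kPa; self-weight term 0.5·γ·B·N_γ = 0.5 × 18.201 × 1.6 × 22 = 320.35 kPa.
q_ult = 1304.4 + 320.35 = 1624.7 kPa.
q_all = 1624.7 / 2.5 = 649.89 kPa.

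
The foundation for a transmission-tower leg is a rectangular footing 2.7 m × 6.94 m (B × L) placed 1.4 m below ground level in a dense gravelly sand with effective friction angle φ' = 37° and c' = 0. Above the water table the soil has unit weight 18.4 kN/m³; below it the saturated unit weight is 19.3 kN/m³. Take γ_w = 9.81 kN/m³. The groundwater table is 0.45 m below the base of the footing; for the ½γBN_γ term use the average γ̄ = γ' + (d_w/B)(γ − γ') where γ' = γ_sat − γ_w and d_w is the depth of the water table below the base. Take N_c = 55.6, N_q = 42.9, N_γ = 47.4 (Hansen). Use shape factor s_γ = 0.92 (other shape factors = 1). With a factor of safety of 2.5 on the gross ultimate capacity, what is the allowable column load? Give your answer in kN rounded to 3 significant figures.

P_all ≈ 13100 kN

Effective surcharge at the founding depth q = γ·D_f = 18.4 × 1.4 = 25.76 kPa.
With d_w = 0.45 m < B, γ̄ = 9.49 + (0.45/2.7) × (18.4 − 9.49) = 10.975 kN/m³.
q_ult = q·N_q + 0.5·γ·B·N_γ·s_γ
     = 25.76 × 42.9 + 0.5 × 10.975 × 2.7 × 47.4 × 0.92
     = 1105.1 + 646.11 = 1751.2 kPa.
Gross allowable pressure q_all = 1751.2 / 2.5 = 700.48 kPa.
Footing area = 18.738 m², so allowable column load = 700.48 × 18.738 = 13126 kN.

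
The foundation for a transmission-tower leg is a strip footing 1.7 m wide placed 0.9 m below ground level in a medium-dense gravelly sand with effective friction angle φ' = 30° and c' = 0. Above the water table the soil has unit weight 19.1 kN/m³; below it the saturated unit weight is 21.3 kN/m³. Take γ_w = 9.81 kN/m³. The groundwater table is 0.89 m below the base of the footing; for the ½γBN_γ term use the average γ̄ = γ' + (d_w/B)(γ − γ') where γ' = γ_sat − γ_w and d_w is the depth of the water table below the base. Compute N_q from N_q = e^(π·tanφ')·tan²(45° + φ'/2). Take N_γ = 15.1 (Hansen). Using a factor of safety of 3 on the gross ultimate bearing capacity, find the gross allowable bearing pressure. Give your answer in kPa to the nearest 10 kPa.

N_q = e^(π·tan30°)·tan²(60°) = 18.4.
Overburden at base level: q = 19.1 × 0.9 = 17.19 kPa.
The water table is 0.89 m below the base (< B = 1.7 m), so the ½γBN_γ term uses γ̄ = γ' + (d_w/B)(γ − γ') = 11.49 + (0.89/1.7)(19.1 − 11.49) = 15.474 kN/m³.
Surcharge term q·N_q = 17.19 × 18.401 = 316.32 kPa; self-weight term 0.5·γ·B·N_γ = 0.5 × 15.474 × 1.7 × 15.1 = 198.61 kPa.
q_ult = 316.32 + 198.61 = 514.92 kPa.
q_all = 514.92 / 3 = 171.64 kPa.

q_all ≈ 170 kPa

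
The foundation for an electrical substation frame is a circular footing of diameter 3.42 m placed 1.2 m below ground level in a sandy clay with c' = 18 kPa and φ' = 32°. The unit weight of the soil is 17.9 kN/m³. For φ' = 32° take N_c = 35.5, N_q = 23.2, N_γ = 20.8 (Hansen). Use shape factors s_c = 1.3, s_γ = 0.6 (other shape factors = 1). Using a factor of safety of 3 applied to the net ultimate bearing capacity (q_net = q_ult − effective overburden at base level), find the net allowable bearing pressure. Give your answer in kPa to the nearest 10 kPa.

q_all(net) ≈ 560 kPa

Overburden at base level: q = 17.9 × 1.2 = 21.48 kPa.
Cohesion term c·N_c·s_c = 18 × 35.5 × 1.3 = 830.7 kPa; surcharge term q·N_q = 21.48 × 23.2 = 498.34 kPa; self-weight term 0.5·γ·B·N_γ·s_γ = 0.5 × 17.9 × 3.42 × 20.8 × 0.6 = 382 kPa.
q_ult = 830.7 + 498.34 + 382 = 1711 kPa.
Net ultimate: q_net = 1711 − 21.48 = 1689.6 kPa.
q_all(net) = 1689.6 / 3 = 563.19 kPa.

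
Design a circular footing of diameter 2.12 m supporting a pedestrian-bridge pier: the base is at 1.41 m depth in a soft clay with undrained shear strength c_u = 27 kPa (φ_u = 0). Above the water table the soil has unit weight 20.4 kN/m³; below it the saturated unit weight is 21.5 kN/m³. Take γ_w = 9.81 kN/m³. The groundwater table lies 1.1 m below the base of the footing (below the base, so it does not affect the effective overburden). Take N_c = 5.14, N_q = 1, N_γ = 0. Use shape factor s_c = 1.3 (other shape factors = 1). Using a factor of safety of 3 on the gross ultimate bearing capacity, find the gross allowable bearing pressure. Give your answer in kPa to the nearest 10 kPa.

Effective surcharge at the founding depth q = γ·D_f = 20.4 × 1.41 = 28.764 kPa.
q_ult = c·N_c·s_c + q·N_q
     = 27 × 5.14 × 1.3 + 28.764 × 1
     = 180.41 + 28.764 = 209.18 kPa.
q_all = 209.18 / 3 = 69.726 kPa.

q_all ≈ 70 kPa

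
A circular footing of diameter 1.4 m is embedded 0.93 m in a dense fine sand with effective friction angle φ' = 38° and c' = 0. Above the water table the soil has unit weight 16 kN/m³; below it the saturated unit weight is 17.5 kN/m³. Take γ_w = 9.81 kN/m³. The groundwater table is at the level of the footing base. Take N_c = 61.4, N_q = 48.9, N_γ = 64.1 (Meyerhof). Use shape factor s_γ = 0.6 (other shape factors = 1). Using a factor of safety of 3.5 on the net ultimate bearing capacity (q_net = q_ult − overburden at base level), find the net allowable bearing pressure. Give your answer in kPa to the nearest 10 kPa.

q_all(net) ≈ 260 kPa

Overburden at base level: q = 16 × 0.93 = 14.88 kPa.
Below the base the soil is submerged, so the ½γBN_γ term uses γ' = 17.5 − 9.81 = 7.69 kN/m³.
Surcharge term q·N_q = 14.88 × 48.9 = 727.63 kPa; self-weight term 0.5·γ·B·N_γ·s_γ = 0.5 × 7.69 × 1.4 × 64.1 × 0.6 = 207.03 kPa.
q_ult = 727.63 + 207.03 = 934.66 kPa.
q_net = 934.66 − 14.88 = 919.78 kPa.
q_all(net) = 919.78 / 3.5 = 262.79 kPa.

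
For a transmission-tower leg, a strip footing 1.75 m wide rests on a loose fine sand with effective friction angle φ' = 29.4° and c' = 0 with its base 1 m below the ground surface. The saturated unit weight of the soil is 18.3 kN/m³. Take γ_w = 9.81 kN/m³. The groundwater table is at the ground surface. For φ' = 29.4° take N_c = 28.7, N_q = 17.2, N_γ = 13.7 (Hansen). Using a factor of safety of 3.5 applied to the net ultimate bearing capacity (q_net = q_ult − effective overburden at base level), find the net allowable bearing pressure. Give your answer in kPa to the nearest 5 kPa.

q_all(net) ≈ 70 kPa

Water table at ground surface, so effective unit weight γ' = 18.3 − 9.81 = 8.49 kN/m³ is used throughout; overburden q = 8.49 × 1 = 8.49 kPa; the same γ' applies in the ½γBN_γ term.
Surcharge term q·N_q = 8.49 × 17.2 = 146.03 kPa; self-weight term 0.5·γ·B·N_γ = 0.5 × 8.49 × 1.75 × 13.7 = 101.77 kPa.
q_ult = 146.03 + 101.77 = 247.8 kPa.
Net ultimate: q_net = 247.8 − 8.49 = 239.31 kPa.
q_all(net) = 239.31 / 3.5 = 68.375 kPa.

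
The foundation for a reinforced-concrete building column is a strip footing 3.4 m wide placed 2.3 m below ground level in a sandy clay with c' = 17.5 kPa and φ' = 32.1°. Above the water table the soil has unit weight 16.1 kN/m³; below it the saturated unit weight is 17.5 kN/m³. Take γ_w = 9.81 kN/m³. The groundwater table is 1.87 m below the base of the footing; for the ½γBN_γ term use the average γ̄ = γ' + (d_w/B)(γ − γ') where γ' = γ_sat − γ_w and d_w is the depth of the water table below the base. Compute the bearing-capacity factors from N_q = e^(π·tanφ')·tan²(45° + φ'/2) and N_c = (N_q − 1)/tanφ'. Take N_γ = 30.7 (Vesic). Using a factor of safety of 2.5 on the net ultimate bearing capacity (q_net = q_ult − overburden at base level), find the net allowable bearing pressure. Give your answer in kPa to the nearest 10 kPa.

N_q = e^(π·tan32.1°)·tan²(61.05°) = 23.45; N_c = (N_q − 1)/tanφ' = 35.79.
Effective surcharge at the founding depth q = γ·D_f = 16.1 × 2.3 = 37.03 kPa.
With d_w = 1.87 m < B, γ̄ = 7.69 + (1.87/3.4) × (16.1 − 7.69) = 12.316 kN/m³.
q_ult = c·N_c + q·N_q + 0.5·γ·B·N_γ
     = 17.5 × 35.79 + 37.03 × 23.451 + 0.5 × 12.316 × 3.4 × 30.7
     = 626.32 + 868.38 + 642.75 = 2137.4 kPa.
q_net = 2137.4 − 37.03 = 2100.4 kPa.
q_all(net) = 2100.4 / 2.5 = 840.17 kPa.

q_all(net) ≈ 840 kPa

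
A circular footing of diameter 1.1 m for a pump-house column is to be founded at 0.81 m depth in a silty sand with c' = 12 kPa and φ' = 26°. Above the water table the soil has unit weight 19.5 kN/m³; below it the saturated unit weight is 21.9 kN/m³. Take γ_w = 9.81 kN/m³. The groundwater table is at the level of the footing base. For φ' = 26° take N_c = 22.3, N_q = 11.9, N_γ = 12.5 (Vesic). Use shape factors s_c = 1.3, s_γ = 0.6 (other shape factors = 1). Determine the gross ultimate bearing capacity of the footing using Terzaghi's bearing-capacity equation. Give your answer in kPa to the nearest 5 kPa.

q = γ·D_f = 19.5 × 0.81 = 15.795 kPa.
For the ½γBN_γ term take γ' = 21.9 − 9.81 = 12.09 kN/m³ (soil below base is submerged).
c·N_c·s_c = 12 × 22.3 × 1.3 = 347.88 kPa
q·N_q = 15.795 × 11.9 = 187.96 kPa
0.5·γ·B·N_γ·s_γ = 0.5 × 12.09 × 1.1 × 12.5 × 0.6 = 49.871 kPa
q_ult = 347.88 + 187.96 + 49.871 = 585.71 kPa.

q_ult ≈ 585 kPa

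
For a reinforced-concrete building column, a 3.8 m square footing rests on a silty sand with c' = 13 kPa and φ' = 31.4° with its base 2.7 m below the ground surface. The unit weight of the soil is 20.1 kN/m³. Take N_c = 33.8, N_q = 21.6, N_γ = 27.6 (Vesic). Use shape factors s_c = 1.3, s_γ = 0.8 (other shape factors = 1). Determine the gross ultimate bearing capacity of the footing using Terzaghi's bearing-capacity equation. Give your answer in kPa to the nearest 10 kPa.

q_ult ≈ 2590 kPa

Effective surcharge at the founding depth q = γ·D_f = 20.1 × 2.7 = 54.27 kPa.
q_ult = c·N_c·s_c + q·N_q + 0.5·γ·B·N_γ·s_γ
     = 13 × 33.8 × 1.3 + 54.27 × 21.6 + 0.5 × 20.1 × 3.8 × 27.6 × 0.8
     = 571.22 + 1172.2 + 843.24 = 2586.7 kPa.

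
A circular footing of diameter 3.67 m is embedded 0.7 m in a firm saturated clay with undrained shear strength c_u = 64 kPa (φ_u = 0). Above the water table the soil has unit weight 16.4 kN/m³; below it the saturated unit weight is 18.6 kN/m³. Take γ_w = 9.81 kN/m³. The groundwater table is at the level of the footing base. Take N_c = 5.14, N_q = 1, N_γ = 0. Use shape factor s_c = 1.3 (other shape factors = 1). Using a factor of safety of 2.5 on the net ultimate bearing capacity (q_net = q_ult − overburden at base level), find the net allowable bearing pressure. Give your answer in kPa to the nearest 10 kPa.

q_all(net) ≈ 170 kPa

Overburden at base level: q = 16.4 × 0.7 = 11.48 kPa.
Cohesion term c·N_c·s_c = 64 × 5.14 × 1.3 = 427.65 kPa; surcharge term q·N_q = 11.48 × 1 = 11.48 kPa.
q_ult = 427.65 + 11.48 = 439.13 kPa.
q_net = 439.13 − 11.48 = 427.65 kPa.
q_all(net) = 427.65 / 2.5 = 171.06 kPa.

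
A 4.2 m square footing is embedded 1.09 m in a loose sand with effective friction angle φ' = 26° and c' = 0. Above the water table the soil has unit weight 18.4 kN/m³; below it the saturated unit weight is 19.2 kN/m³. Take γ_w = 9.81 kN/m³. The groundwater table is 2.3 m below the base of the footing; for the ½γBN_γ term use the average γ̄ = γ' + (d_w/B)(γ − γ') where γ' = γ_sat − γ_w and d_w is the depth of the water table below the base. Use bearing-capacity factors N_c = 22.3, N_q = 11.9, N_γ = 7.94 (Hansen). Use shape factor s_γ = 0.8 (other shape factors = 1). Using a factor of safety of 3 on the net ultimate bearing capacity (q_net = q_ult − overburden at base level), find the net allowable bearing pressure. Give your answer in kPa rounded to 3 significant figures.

Effective surcharge at the founding depth q = γ·D_f = 18.4 × 1.09 = 20.056 kPa.
With d_w = 2.3 m < B, γ̄ = 9.39 + (2.3/4.2) × (18.4 − 9.39) = 14.324 kN/m³.
q_ult = q·N_q + 0.5·γ·B·N_γ·s_γ
     = 20.056 × 11.9 + 0.5 × 14.324 × 4.2 × 7.94 × 0.8
     = 238.67 + 191.07 = 429.74 kPa.
q_net = 429.74 − 20.056 = 409.68 kPa.
q_all(net) = 409.68 / 3 = 136.56 kPa.

q_all(net) ≈ 137 kPa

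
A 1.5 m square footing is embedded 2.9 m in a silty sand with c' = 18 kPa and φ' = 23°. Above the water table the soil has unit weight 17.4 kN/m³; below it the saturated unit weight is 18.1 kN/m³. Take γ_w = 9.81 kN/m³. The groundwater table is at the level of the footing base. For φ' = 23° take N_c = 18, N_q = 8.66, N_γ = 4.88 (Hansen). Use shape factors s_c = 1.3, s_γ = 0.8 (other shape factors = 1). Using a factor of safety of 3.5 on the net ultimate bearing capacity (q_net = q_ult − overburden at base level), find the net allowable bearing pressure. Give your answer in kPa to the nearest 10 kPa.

q_all(net) ≈ 240 kPa

Overburden at base level: q = 17.4 × 2.9 = 50.46 kPa.
Below the base the soil is submerged, so the ½γBN_γ term uses γ' = 18.1 − 9.81 = 8.29 kN/m³.
Cohesion term c·N_c·s_c = 18 × 18 × 1.3 = 421.2 kPa; surcharge term q·N_q = 50.46 × 8.66 = 436.98 kPa; self-weight term 0.5·γ·B·N_γ·s_γ = 0.5 × 8.29 × 1.5 × 4.88 × 0.8 = 24.273 kPa.
q_ult = 421.2 + 436.98 + 24.273 = 882.46 kPa.
q_net = 882.46 − 50.46 = 832 kPa.
q_all(net) = 832 / 3.5 = 237.71 kPa.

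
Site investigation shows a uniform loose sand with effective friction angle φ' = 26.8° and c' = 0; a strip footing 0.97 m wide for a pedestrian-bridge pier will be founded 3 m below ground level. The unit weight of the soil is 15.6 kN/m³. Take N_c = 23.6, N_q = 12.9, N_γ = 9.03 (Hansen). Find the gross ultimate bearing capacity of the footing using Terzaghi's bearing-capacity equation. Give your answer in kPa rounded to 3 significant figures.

Effective surcharge at the founding depth q = γ·D_f = 15.6 × 3 = 46.8 kPa.
q_ult = q·N_q + 0.5·γ·B·N_γ
     = 46.8 × 12.9 + 0.5 × 15.6 × 0.97 × 9.03
     = 603.72 + 68.321 = 672.04 kPa.

q_ult ≈ 672 kPa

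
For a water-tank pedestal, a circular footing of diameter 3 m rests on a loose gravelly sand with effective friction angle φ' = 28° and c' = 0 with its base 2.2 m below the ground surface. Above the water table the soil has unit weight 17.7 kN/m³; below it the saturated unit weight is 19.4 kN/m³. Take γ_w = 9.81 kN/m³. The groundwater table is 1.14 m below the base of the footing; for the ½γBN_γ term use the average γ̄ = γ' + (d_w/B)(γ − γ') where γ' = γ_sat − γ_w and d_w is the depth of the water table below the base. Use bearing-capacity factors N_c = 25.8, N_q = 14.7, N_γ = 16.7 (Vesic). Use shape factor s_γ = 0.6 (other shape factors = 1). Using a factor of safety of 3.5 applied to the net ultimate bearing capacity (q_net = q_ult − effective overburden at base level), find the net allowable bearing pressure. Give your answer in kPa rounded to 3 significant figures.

q_all(net) ≈ 207 kPa

Overburden at base level: q = 17.7 × 2.2 = 38.94 kPa.
The water table is 1.14 m below the base (< B = 3 m), so the ½γBN_γ term uses γ̄ = γ' + (d_w/B)(γ − γ') = 9.59 + (1.14/3)(17.7 − 9.59) = 12.672 kN/m³.
Surcharge term q·N_q = 38.94 × 14.7 = 572.42 kPa; self-weight term 0.5·γ·B·N_γ·s_γ = 0.5 × 12.672 × 3 × 16.7 × 0.6 = 190.46 kPa.
q_ult = 572.42 + 190.46 = 762.88 kPa.
Net ultimate: q_net = 762.88 − 38.94 = 723.94 kPa.
q_all(net) = 723.94 / 3.5 = 206.84 kPa.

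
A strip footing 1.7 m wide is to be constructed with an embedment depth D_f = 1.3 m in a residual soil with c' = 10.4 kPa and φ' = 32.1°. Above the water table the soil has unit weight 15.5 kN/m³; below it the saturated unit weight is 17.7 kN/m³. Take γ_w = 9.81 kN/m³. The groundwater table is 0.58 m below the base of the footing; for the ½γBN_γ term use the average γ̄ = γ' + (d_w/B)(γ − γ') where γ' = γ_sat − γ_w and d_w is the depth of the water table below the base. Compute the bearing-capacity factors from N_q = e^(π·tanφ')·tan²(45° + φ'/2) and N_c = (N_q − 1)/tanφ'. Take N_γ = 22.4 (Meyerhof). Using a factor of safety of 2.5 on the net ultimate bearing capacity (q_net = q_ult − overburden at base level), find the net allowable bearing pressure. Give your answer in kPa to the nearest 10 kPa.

N_q = e^(π·tan32.1°)·tan²(61.05°) = 23.45; N_c = (N_q − 1)/tanφ' = 35.79.
q = γ·D_f = 15.5 × 1.3 = 20.15 kPa.
γ' = 7.89 kN/m³; averaging over the depth B below the base, γ̄ = γ' + (d_w/B)(γ − γ') = 10.486 kN/m³.
c·N_c = 10.4 × 35.79 = 372.21 kPa
q·N_q = 20.15 × 23.451 = 472.53 kPa
0.5·γ·B·N_γ = 0.5 × 10.486 × 1.7 × 22.4 = 199.66 kPa
q_ult = 372.21 + 472.53 + 199.66 = 1044.4 kPa.
q_net = 1044.4 − 20.15 = 1024.3 kPa.
q_all(net) = 1024.3 / 2.5 = 409.7 kPa.

q_all(net) ≈ 410 kPa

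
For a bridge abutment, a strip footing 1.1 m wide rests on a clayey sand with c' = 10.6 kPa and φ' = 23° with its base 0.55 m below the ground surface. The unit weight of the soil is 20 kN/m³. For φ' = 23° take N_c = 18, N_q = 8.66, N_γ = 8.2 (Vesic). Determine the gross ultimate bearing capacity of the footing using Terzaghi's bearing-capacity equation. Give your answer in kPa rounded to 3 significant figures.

q_ult ≈ 376 kPa

q = γ·D_f = 20 × 0.55 = 11 kPa.
c·N_c = 10.6 × 18 = 190.8 kPa
q·N_q = 11 × 8.66 = 95.26 kPa
0.5·γ·B·N_γ = 0.5 × 20 × 1.1 × 8.2 = 90.2 kPa
q_ult = 190.8 + 95.26 + 90.2 = 376.26 kPa.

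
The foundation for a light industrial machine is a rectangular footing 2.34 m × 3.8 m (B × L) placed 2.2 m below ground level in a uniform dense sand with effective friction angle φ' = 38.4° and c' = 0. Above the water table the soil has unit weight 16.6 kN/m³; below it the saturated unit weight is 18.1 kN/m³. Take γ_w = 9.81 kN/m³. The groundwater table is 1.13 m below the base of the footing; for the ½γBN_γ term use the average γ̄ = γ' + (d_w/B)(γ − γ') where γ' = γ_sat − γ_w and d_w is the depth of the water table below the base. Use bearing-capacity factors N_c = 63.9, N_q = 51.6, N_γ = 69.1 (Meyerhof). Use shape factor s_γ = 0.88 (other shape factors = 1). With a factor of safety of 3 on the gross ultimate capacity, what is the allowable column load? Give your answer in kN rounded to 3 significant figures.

Overburden at base level: q = 16.6 × 2.2 = 36.52 kPa.
The water table is 1.13 m below the base (< B = 2.34 m), so the ½γBN_γ term uses γ̄ = γ' + (d_w/B)(γ − γ') = 8.29 + (1.13/2.34)(16.6 − 8.29) = 12.303 kN/m³.
Surcharge term q·N_q = 36.52 × 51.6 = 1884.4 kPa; self-weight term 0.5·γ·B·N_γ·s_γ = 0.5 × 12.303 × 2.34 × 69.1 × 0.88 = 875.3 kPa.
q_ult = 1884.4 + 875.3 = 2759.7 kPa.
Gross allowable pressure q_all = 2759.7 / 3 = 919.91 kPa.
Footing area = 8.892 m², so allowable column load = 919.91 × 8.892 = 8179.8 kN.

P_all ≈ 8180 kN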